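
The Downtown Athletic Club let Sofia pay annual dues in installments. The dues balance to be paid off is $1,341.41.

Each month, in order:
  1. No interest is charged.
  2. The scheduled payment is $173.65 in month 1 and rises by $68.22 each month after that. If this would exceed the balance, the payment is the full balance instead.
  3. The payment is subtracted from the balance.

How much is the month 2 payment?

Month 1: $1,341.41 − $173.65 → $1,167.76
Month 2: $1,167.76 − $241.87 → $925.89

$241.87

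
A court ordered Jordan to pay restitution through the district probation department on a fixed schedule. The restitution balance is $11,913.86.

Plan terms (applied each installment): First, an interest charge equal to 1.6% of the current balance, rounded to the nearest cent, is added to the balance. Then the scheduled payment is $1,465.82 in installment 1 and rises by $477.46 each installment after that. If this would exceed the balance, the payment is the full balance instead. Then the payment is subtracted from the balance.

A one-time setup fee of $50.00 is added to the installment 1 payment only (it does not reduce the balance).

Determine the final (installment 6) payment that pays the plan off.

$486.60

# | Opening | Interest | Payment | Fee | End bal
1 | $11,913.86 | $190.62 | $1,465.82 | $50.00 | $10,638.66
2 | $10,638.66 | $170.22 | $1,943.28 | — | $8,865.60
3 | $8,865.60 | $141.85 | $2,420.74 | — | $6,586.71
4 | $6,586.71 | $105.39 | $2,898.20 | — | $3,793.90
5 | $3,793.90 | $60.70 | $3,375.66 | — | $478.94
6 | $478.94 | $7.66 | $486.60 | — | $0.00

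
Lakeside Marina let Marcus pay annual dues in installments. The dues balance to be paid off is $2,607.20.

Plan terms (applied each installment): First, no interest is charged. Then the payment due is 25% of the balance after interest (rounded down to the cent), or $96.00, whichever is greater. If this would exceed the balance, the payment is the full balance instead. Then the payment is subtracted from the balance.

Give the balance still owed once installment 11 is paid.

Installment 1: opening $2,607.20; payment $651.80; balance $1,955.40
Installment 2: opening $1,955.40; payment $488.85; balance $1,466.55
Installment 3: opening $1,466.55; payment $366.63; balance $1,099.92
Installment 4: opening $1,099.92; payment $274.98; balance $824.94
Installment 5: opening $824.94; payment $206.23; balance $618.71
Installment 6: opening $618.71; payment $154.67; balance $464.04
Installment 7: opening $464.04; payment $116.01; balance $348.03
Installment 8: opening $348.03; payment $96.00; balance $252.03
Installment 9: opening $252.03; payment $96.00; balance $156.03
Installment 10: opening $156.03; payment $96.00; balance $60.03
Installment 11: opening $60.03; payment $60.03; balance $0.00

$0.00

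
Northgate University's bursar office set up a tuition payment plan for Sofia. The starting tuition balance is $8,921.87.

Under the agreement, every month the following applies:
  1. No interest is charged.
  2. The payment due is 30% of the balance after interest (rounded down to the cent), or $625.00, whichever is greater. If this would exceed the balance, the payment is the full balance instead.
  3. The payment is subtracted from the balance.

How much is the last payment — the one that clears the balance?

Month 1: $8,921.87 − $2,676.56 → $6,245.31
Month 2: $6,245.31 − $1,873.59 → $4,371.72
Month 3: $4,371.72 − $1,311.51 → $3,060.21
Month 4: $3,060.21 − $918.06 → $2,142.15
Month 5: $2,142.15 − $642.64 → $1,499.51
Month 6: $1,499.51 − $625.00 → $874.51
Month 7: $874.51 − $625.00 → $249.51
Month 8: $249.51 − $249.51 → $0.00

$249.51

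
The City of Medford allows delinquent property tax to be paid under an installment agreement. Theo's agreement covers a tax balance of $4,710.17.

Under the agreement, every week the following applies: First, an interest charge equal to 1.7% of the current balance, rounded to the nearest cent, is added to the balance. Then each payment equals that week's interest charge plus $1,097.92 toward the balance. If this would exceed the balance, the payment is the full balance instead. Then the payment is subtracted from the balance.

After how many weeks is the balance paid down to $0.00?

5

Week 1: $4,710.17 +$80.07 interest = $4,790.24; pay $1,177.99 → $3,612.25
Week 2: $3,612.25 +$61.41 interest = $3,673.66; pay $1,159.33 → $2,514.33
Week 3: $2,514.33 +$42.74 interest = $2,557.07; pay $1,140.66 → $1,416.41
Week 4: $1,416.41 +$24.08 interest = $1,440.49; pay $1,122.00 → $318.49
Week 5: $318.49 +$5.41 interest = $323.90; pay $323.90 → $0.00
Balance reaches $0.00 in week 5.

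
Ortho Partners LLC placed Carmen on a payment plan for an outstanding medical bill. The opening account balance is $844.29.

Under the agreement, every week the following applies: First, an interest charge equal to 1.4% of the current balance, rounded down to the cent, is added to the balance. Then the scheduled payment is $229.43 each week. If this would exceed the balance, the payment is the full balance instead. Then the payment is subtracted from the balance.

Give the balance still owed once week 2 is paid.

Week 1: opening $844.29; interest $11.82 → $856.11; payment $229.43; balance $626.68
Week 2: opening $626.68; interest $8.77 → $635.45; payment $229.43; balance $406.02

$406.02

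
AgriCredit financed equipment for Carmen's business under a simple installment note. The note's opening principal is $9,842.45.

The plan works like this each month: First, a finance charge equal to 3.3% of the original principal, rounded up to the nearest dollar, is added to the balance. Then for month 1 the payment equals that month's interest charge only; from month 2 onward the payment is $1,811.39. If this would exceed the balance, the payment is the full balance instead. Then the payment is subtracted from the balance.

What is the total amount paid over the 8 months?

$12,442.45

Month 1: $9,842.45 +$325.00 interest = $10,167.45; pay $325.00 → $9,842.45
Month 2: $9,842.45 +$325.00 interest = $10,167.45; pay $1,811.39 → $8,356.06
Month 3: $8,356.06 +$325.00 interest = $8,681.06; pay $1,811.39 → $6,869.67
Month 4: $6,869.67 +$325.00 interest = $7,194.67; pay $1,811.39 → $5,383.28
Month 5: $5,383.28 +$325.00 interest = $5,708.28; pay $1,811.39 → $3,896.89
Month 6: $3,896.89 +$325.00 interest = $4,221.89; pay $1,811.39 → $2,410.50
Month 7: $2,410.50 +$325.00 interest = $2,735.50; pay $1,811.39 → $924.11
Month 8: $924.11 +$325.00 interest = $1,249.11; pay $1,249.11 → $0.00
Total paid: $12,442.45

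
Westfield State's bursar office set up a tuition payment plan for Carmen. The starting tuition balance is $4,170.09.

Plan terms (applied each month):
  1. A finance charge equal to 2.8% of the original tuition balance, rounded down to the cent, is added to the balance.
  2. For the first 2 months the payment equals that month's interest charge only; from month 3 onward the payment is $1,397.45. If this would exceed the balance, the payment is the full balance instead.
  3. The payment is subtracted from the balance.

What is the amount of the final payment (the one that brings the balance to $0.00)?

Month 1: $4,170.09 +$116.76 interest = $4,286.85; pay $116.76 → $4,170.09
Month 2: $4,170.09 +$116.76 interest = $4,286.85; pay $116.76 → $4,170.09
Month 3: $4,170.09 +$116.76 interest = $4,286.85; pay $1,397.45 → $2,889.40
Month 4: $2,889.40 +$116.76 interest = $3,006.16; pay $1,397.45 → $1,608.71
Month 5: $1,608.71 +$116.76 interest = $1,725.47; pay $1,397.45 → $328.02
Month 6: $328.02 +$116.76 interest = $444.78; pay $444.78 → $0.00

$444.78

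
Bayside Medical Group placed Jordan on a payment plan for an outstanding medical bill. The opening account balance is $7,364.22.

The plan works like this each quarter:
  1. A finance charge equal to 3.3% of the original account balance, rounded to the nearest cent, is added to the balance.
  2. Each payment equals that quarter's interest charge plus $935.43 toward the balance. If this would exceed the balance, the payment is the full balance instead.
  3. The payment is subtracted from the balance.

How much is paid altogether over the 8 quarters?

$9,308.38

# | Opening | Interest | Payment | End bal
1 | $7,364.22 | $243.02 | $1,178.45 | $6,428.79
2 | $6,428.79 | $243.02 | $1,178.45 | $5,493.36
3 | $5,493.36 | $243.02 | $1,178.45 | $4,557.93
4 | $4,557.93 | $243.02 | $1,178.45 | $3,622.50
5 | $3,622.50 | $243.02 | $1,178.45 | $2,687.07
6 | $2,687.07 | $243.02 | $1,178.45 | $1,751.64
7 | $1,751.64 | $243.02 | $1,178.45 | $816.21
8 | $816.21 | $243.02 | $1,059.23 | $0.00
Total paid: $9,308.38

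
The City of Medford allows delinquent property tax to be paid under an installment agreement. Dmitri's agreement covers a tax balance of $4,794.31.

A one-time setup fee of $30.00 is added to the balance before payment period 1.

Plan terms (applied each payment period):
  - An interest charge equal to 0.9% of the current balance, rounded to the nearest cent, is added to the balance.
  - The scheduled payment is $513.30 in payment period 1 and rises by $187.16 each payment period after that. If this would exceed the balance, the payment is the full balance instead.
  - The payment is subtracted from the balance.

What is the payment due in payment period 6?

Payment period 1: opening $4,824.31; interest $43.42 → $4,867.73; payment $513.30; balance $4,354.43
Payment period 2: opening $4,354.43; interest $39.19 → $4,393.62; payment $700.46; balance $3,693.16
Payment period 3: opening $3,693.16; interest $33.24 → $3,726.40; payment $887.62; balance $2,838.78
Payment period 4: opening $2,838.78; interest $25.55 → $2,864.33; payment $1,074.78; balance $1,789.55
Payment period 5: opening $1,789.55; interest $16.11 → $1,805.66; payment $1,261.94; balance $543.72
Payment period 6: opening $543.72; interest $4.89 → $548.61; payment $548.61; balance $0.00

$548.61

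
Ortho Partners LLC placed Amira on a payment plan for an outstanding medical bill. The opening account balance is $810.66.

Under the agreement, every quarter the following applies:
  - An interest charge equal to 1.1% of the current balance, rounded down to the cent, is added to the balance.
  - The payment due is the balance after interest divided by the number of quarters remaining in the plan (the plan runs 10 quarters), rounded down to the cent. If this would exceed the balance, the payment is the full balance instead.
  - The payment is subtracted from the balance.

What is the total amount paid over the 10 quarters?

# | Opening | Interest | Payment | End bal
1 | $810.66 | $8.91 | $81.95 | $737.62
2 | $737.62 | $8.11 | $82.85 | $662.88
3 | $662.88 | $7.29 | $83.77 | $586.40
4 | $586.40 | $6.45 | $84.69 | $508.16
5 | $508.16 | $5.58 | $85.62 | $428.12
6 | $428.12 | $4.70 | $86.56 | $346.26
7 | $346.26 | $3.80 | $87.51 | $262.55
8 | $262.55 | $2.88 | $88.47 | $176.96
9 | $176.96 | $1.94 | $89.45 | $89.45
10 | $89.45 | $0.98 | $90.43 | $0.00
Total paid: $861.30

$861.30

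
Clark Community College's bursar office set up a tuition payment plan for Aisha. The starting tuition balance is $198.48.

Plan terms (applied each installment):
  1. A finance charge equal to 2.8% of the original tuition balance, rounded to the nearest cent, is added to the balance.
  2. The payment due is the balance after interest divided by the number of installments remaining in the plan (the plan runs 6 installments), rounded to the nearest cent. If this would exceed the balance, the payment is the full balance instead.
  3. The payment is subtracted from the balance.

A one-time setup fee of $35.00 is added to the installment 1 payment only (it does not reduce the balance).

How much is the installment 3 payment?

$36.51

Installment 1: opening $198.48; interest $5.56 → $204.04; payment $34.01 (+ $35.00 fee); balance $170.03
Installment 2: opening $170.03; interest $5.56 → $175.59; payment $35.12; balance $140.47
Installment 3: opening $140.47; interest $5.56 → $146.03; payment $36.51; balance $109.52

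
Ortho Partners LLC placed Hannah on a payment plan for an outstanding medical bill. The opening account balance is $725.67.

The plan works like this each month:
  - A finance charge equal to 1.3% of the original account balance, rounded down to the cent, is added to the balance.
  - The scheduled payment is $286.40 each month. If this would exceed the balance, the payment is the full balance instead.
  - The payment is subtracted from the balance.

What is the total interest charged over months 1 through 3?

$28.29

Month 1: $725.67 +$9.43 interest = $735.10; pay $286.40 → $448.70
Month 2: $448.70 +$9.43 interest = $458.13; pay $286.40 → $171.73
Month 3: $171.73 +$9.43 interest = $181.16; pay $181.16 → $0.00
Total interest: $9.43 + $9.43 + $9.43 = $28.29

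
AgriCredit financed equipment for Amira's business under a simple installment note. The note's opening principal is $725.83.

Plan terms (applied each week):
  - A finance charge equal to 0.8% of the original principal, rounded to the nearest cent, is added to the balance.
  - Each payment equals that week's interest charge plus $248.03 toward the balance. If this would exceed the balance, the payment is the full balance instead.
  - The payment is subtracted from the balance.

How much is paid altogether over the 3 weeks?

Week 1: $725.83 +$5.81 interest = $731.64; pay $253.84 → $477.80
Week 2: $477.80 +$5.81 interest = $483.61; pay $253.84 → $229.77
Week 3: $229.77 +$5.81 interest = $235.58; pay $235.58 → $0.00
Total paid: $743.26

$743.26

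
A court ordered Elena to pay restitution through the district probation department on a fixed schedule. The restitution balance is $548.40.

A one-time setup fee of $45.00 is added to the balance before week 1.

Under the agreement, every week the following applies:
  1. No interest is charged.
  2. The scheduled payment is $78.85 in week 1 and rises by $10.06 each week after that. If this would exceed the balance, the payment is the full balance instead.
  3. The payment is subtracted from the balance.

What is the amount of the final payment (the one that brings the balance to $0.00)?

Week 1: opening $593.40; payment $78.85; balance $514.55
Week 2: opening $514.55; payment $88.91; balance $425.64
Week 3: opening $425.64; payment $98.97; balance $326.67
Week 4: opening $326.67; payment $109.03; balance $217.64
Week 5: opening $217.64; payment $119.09; balance $98.55
Week 6: opening $98.55; payment $98.55; balance $0.00

$98.55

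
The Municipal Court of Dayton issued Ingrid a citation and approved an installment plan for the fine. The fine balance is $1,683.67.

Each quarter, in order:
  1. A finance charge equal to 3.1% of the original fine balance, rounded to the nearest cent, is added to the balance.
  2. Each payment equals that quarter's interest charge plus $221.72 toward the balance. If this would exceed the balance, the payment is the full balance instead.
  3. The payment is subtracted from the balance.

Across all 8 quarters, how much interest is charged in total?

# | Opening | Interest | Payment | End bal
1 | $1,683.67 | $52.19 | $273.91 | $1,461.95
2 | $1,461.95 | $52.19 | $273.91 | $1,240.23
3 | $1,240.23 | $52.19 | $273.91 | $1,018.51
4 | $1,018.51 | $52.19 | $273.91 | $796.79
5 | $796.79 | $52.19 | $273.91 | $575.07
6 | $575.07 | $52.19 | $273.91 | $353.35
7 | $353.35 | $52.19 | $273.91 | $131.63
8 | $131.63 | $52.19 | $183.82 | $0.00
Total interest: $52.19 + $52.19 + $52.19 + $52.19 + $52.19 + $52.19 + $52.19 + $52.19 = $417.52

$417.52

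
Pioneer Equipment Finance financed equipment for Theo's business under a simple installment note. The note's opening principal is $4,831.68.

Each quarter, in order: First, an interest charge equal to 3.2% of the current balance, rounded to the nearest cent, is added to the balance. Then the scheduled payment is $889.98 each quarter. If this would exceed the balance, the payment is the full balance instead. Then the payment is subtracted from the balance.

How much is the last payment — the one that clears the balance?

$52.71

Quarter 1: opening $4,831.68; interest $154.61 → $4,986.29; payment $889.98; balance $4,096.31
Quarter 2: opening $4,096.31; interest $131.08 → $4,227.39; payment $889.98; balance $3,337.41
Quarter 3: opening $3,337.41; interest $106.80 → $3,444.21; payment $889.98; balance $2,554.23
Quarter 4: opening $2,554.23; interest $81.74 → $2,635.97; payment $889.98; balance $1,745.99
Quarter 5: opening $1,745.99; interest $55.87 → $1,801.86; payment $889.98; balance $911.88
Quarter 6: opening $911.88; interest $29.18 → $941.06; payment $889.98; balance $51.08
Quarter 7: opening $51.08; interest $1.63 → $52.71; payment $52.71; balance $0.00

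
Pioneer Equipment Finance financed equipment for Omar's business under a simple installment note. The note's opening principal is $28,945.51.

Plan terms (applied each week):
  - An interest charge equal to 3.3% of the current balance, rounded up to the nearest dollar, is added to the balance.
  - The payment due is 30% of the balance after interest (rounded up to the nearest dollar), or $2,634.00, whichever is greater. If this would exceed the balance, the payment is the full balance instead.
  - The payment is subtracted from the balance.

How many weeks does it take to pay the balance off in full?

Week 1: $28,945.51 +$956.00 interest = $29,901.51; pay $8,971.00 → $20,930.51
Week 2: $20,930.51 +$691.00 interest = $21,621.51; pay $6,487.00 → $15,134.51
Week 3: $15,134.51 +$500.00 interest = $15,634.51; pay $4,691.00 → $10,943.51
Week 4: $10,943.51 +$362.00 interest = $11,305.51; pay $3,392.00 → $7,913.51
Week 5: $7,913.51 +$262.00 interest = $8,175.51; pay $2,634.00 → $5,541.51
Week 6: $5,541.51 +$183.00 interest = $5,724.51; pay $2,634.00 → $3,090.51
Week 7: $3,090.51 +$102.00 interest = $3,192.51; pay $2,634.00 → $558.51
Week 8: $558.51 +$19.00 interest = $577.51; pay $577.51 → $0.00
Balance reaches $0.00 in week 8.

8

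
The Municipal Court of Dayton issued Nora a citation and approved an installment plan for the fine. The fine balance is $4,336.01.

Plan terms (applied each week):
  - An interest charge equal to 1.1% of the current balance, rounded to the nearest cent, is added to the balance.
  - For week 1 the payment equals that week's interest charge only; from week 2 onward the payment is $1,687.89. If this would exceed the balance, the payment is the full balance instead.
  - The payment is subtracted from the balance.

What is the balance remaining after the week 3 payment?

$1,037.58

Week 1: $4,336.01 +$47.70 interest = $4,383.71; pay $47.70 → $4,336.01
Week 2: $4,336.01 +$47.70 interest = $4,383.71; pay $1,687.89 → $2,695.82
Week 3: $2,695.82 +$29.65 interest = $2,725.47; pay $1,687.89 → $1,037.58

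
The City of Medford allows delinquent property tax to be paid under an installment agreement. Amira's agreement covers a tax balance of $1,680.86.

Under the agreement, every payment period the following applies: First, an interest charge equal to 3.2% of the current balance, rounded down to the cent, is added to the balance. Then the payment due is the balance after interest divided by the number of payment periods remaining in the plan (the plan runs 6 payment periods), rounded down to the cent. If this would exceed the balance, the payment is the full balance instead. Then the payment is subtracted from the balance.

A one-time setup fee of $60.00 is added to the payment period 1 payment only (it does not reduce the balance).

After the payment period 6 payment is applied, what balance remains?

$0.00

Payment period 1: opening $1,680.86; interest $53.78 → $1,734.64; payment $289.10 (+ $60.00 fee); balance $1,445.54
Payment period 2: opening $1,445.54; interest $46.25 → $1,491.79; payment $298.35; balance $1,193.44
Payment period 3: opening $1,193.44; interest $38.19 → $1,231.63; payment $307.90; balance $923.73
Payment period 4: opening $923.73; interest $29.55 → $953.28; payment $317.76; balance $635.52
Payment period 5: opening $635.52; interest $20.33 → $655.85; payment $327.92; balance $327.93
Payment period 6: opening $327.93; interest $10.49 → $338.42; payment $338.42; balance $0.00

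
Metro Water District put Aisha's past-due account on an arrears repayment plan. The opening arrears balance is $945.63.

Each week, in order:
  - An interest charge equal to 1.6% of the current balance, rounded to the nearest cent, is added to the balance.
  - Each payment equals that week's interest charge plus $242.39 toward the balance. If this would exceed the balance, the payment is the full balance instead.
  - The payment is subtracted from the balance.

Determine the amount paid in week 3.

Week 1: opening $945.63; interest $15.13 → $960.76; payment $257.52; balance $703.24
Week 2: opening $703.24; interest $11.25 → $714.49; payment $253.64; balance $460.85
Week 3: opening $460.85; interest $7.37 → $468.22; payment $249.76; balance $218.46

$249.76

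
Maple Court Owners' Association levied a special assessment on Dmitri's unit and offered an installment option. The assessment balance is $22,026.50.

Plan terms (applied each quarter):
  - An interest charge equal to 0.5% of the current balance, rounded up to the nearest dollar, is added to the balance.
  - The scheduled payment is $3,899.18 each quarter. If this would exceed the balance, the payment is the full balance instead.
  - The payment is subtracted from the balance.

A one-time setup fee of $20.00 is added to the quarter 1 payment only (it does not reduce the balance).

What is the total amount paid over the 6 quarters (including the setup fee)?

Quarter 1: $22,026.50 +$111.00 interest = $22,137.50; pay $3,899.18 (+ $20.00 fee) → $18,238.32
Quarter 2: $18,238.32 +$92.00 interest = $18,330.32; pay $3,899.18 → $14,431.14
Quarter 3: $14,431.14 +$73.00 interest = $14,504.14; pay $3,899.18 → $10,604.96
Quarter 4: $10,604.96 +$54.00 interest = $10,658.96; pay $3,899.18 → $6,759.78
Quarter 5: $6,759.78 +$34.00 interest = $6,793.78; pay $3,899.18 → $2,894.60
Quarter 6: $2,894.60 +$15.00 interest = $2,909.60; pay $2,909.60 → $0.00
Total paid: $22,425.50

$22,425.50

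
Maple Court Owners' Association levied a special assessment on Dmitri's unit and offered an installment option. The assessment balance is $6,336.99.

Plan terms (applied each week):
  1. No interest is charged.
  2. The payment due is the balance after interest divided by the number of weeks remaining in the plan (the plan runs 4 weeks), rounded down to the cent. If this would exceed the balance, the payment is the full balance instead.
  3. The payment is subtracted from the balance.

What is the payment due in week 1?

$1,584.24

# | Opening | Payment | End bal
1 | $6,336.99 | $1,584.24 | $4,752.75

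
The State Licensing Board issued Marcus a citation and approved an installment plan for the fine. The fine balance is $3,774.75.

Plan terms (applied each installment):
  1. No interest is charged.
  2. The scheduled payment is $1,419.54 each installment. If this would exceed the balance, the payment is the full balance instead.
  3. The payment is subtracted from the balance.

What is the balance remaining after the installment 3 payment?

$0.00

Installment 1: opening $3,774.75; payment $1,419.54; balance $2,355.21
Installment 2: opening $2,355.21; payment $1,419.54; balance $935.67
Installment 3: opening $935.67; payment $935.67; balance $0.00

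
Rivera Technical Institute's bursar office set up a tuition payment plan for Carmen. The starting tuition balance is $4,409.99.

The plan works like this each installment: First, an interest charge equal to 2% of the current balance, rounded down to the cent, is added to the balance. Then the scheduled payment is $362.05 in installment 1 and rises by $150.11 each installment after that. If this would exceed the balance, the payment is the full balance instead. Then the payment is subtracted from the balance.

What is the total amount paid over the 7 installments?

# | Opening | Interest | Payment | End bal
1 | $4,409.99 | $88.19 | $362.05 | $4,136.13
2 | $4,136.13 | $82.72 | $512.16 | $3,706.69
3 | $3,706.69 | $74.13 | $662.27 | $3,118.55
4 | $3,118.55 | $62.37 | $812.38 | $2,368.54
5 | $2,368.54 | $47.37 | $962.49 | $1,453.42
6 | $1,453.42 | $29.06 | $1,112.60 | $369.88
7 | $369.88 | $7.39 | $377.27 | $0.00
Total paid: $4,801.22

$4,801.22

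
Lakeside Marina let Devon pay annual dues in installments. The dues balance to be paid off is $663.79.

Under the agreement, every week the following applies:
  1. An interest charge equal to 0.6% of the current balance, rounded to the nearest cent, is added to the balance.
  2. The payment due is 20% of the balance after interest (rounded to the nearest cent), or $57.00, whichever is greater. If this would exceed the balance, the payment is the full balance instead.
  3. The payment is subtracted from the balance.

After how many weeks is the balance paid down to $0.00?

Week 1: $663.79 +$3.98 interest = $667.77; pay $133.55 → $534.22
Week 2: $534.22 +$3.21 interest = $537.43; pay $107.49 → $429.94
Week 3: $429.94 +$2.58 interest = $432.52; pay $86.50 → $346.02
Week 4: $346.02 +$2.08 interest = $348.10; pay $69.62 → $278.48
Week 5: $278.48 +$1.67 interest = $280.15; pay $57.00 → $223.15
Week 6: $223.15 +$1.34 interest = $224.49; pay $57.00 → $167.49
Week 7: $167.49 +$1.00 interest = $168.49; pay $57.00 → $111.49
Week 8: $111.49 +$0.67 interest = $112.16; pay $57.00 → $55.16
Week 9: $55.16 +$0.33 interest = $55.49; pay $55.49 → $0.00
Balance reaches $0.00 in week 9.

9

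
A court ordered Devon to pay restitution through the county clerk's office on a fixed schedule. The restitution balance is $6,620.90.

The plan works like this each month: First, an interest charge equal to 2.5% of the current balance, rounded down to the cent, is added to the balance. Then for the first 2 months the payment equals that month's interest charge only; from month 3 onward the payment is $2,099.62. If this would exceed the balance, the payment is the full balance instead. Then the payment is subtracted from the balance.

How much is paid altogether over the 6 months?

Month 1: opening $6,620.90; interest $165.52 → $6,786.42; payment $165.52; balance $6,620.90
Month 2: opening $6,620.90; interest $165.52 → $6,786.42; payment $165.52; balance $6,620.90
Month 3: opening $6,620.90; interest $165.52 → $6,786.42; payment $2,099.62; balance $4,686.80
Month 4: opening $4,686.80; interest $117.17 → $4,803.97; payment $2,099.62; balance $2,704.35
Month 5: opening $2,704.35; interest $67.60 → $2,771.95; payment $2,099.62; balance $672.33
Month 6: opening $672.33; interest $16.80 → $689.13; payment $689.13; balance $0.00
Total paid: $7,319.03

$7,319.03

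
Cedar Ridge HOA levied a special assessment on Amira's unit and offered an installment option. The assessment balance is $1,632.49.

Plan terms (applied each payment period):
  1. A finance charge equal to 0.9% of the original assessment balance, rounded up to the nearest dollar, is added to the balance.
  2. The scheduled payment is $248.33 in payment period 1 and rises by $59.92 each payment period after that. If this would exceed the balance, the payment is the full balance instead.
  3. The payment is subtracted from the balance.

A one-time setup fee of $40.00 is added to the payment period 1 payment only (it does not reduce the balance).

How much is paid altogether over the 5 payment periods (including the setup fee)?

$1,747.49

Payment period 1: $1,632.49 +$15.00 interest = $1,647.49; pay $248.33 (+ $40.00 fee) → $1,399.16
Payment period 2: $1,399.16 +$15.00 interest = $1,414.16; pay $308.25 → $1,105.91
Payment period 3: $1,105.91 +$15.00 interest = $1,120.91; pay $368.17 → $752.74
Payment period 4: $752.74 +$15.00 interest = $767.74; pay $428.09 → $339.65
Payment period 5: $339.65 +$15.00 interest = $354.65; pay $354.65 → $0.00
Total paid: $1,747.49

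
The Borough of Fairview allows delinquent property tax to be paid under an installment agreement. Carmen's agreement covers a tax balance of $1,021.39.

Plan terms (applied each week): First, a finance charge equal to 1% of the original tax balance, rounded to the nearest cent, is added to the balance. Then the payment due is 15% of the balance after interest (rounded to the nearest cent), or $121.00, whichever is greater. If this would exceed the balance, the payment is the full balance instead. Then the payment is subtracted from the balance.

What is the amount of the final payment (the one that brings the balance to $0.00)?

# | Opening | Interest | Payment | End bal
1 | $1,021.39 | $10.21 | $154.74 | $876.86
2 | $876.86 | $10.21 | $133.06 | $754.01
3 | $754.01 | $10.21 | $121.00 | $643.22
4 | $643.22 | $10.21 | $121.00 | $532.43
5 | $532.43 | $10.21 | $121.00 | $421.64
6 | $421.64 | $10.21 | $121.00 | $310.85
7 | $310.85 | $10.21 | $121.00 | $200.06
8 | $200.06 | $10.21 | $121.00 | $89.27
9 | $89.27 | $10.21 | $99.48 | $0.00

$99.48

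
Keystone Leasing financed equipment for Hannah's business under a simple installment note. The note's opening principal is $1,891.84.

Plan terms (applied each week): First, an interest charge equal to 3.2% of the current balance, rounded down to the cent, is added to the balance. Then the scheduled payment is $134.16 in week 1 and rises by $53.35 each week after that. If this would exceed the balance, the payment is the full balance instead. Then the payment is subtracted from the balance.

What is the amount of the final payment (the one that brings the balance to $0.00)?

Week 1: $1,891.84 +$60.53 interest = $1,952.37; pay $134.16 → $1,818.21
Week 2: $1,818.21 +$58.18 interest = $1,876.39; pay $187.51 → $1,688.88
Week 3: $1,688.88 +$54.04 interest = $1,742.92; pay $240.86 → $1,502.06
Week 4: $1,502.06 +$48.06 interest = $1,550.12; pay $294.21 → $1,255.91
Week 5: $1,255.91 +$40.18 interest = $1,296.09; pay $347.56 → $948.53
Week 6: $948.53 +$30.35 interest = $978.88; pay $400.91 → $577.97
Week 7: $577.97 +$18.49 interest = $596.46; pay $454.26 → $142.20
Week 8: $142.20 +$4.55 interest = $146.75; pay $146.75 → $0.00

$146.75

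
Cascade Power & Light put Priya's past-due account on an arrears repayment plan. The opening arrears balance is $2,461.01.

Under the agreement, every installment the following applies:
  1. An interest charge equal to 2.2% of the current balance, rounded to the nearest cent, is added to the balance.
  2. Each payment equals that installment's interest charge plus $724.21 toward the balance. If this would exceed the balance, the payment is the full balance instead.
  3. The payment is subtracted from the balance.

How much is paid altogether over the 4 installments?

$2,581.98

# | Opening | Interest | Payment | End bal
1 | $2,461.01 | $54.14 | $778.35 | $1,736.80
2 | $1,736.80 | $38.21 | $762.42 | $1,012.59
3 | $1,012.59 | $22.28 | $746.49 | $288.38
4 | $288.38 | $6.34 | $294.72 | $0.00
Total paid: $2,581.98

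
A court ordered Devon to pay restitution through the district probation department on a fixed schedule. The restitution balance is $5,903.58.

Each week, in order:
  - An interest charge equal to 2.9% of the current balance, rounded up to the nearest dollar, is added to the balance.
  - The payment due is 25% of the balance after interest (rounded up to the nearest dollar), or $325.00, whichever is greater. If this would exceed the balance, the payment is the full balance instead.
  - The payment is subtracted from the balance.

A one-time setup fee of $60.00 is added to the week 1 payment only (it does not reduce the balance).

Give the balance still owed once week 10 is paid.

Week 1: opening $5,903.58; interest $172.00 → $6,075.58; payment $1,519.00 (+ $60.00 fee); balance $4,556.58
Week 2: opening $4,556.58; interest $133.00 → $4,689.58; payment $1,173.00; balance $3,516.58
Week 3: opening $3,516.58; interest $102.00 → $3,618.58; payment $905.00; balance $2,713.58
Week 4: opening $2,713.58; interest $79.00 → $2,792.58; payment $699.00; balance $2,093.58
Week 5: opening $2,093.58; interest $61.00 → $2,154.58; payment $539.00; balance $1,615.58
Week 6: opening $1,615.58; interest $47.00 → $1,662.58; payment $416.00; balance $1,246.58
Week 7: opening $1,246.58; interest $37.00 → $1,283.58; payment $325.00; balance $958.58
Week 8: opening $958.58; interest $28.00 → $986.58; payment $325.00; balance $661.58
Week 9: opening $661.58; interest $20.00 → $681.58; payment $325.00; balance $356.58
Week 10: opening $356.58; interest $11.00 → $367.58; payment $325.00; balance $42.58

$42.58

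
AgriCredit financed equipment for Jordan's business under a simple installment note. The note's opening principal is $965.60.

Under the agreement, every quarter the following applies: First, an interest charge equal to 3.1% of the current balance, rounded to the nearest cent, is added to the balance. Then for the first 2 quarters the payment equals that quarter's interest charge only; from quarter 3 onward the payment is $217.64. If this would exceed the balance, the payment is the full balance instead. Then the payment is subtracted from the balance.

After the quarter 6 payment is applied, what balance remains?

Quarter 1: opening $965.60; interest $29.93 → $995.53; payment $29.93; balance $965.60
Quarter 2: opening $965.60; interest $29.93 → $995.53; payment $29.93; balance $965.60
Quarter 3: opening $965.60; interest $29.93 → $995.53; payment $217.64; balance $777.89
Quarter 4: opening $777.89; interest $24.11 → $802.00; payment $217.64; balance $584.36
Quarter 5: opening $584.36; interest $18.12 → $602.48; payment $217.64; balance $384.84
Quarter 6: opening $384.84; interest $11.93 → $396.77; payment $217.64; balance $179.13

$179.13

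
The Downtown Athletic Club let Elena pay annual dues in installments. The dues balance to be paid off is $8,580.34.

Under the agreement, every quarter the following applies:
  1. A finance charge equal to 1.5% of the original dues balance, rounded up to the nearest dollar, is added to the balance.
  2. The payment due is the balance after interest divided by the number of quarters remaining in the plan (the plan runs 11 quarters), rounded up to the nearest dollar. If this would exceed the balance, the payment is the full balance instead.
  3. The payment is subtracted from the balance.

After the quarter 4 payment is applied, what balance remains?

$5,844.34

# | Opening | Interest | Payment | End bal
1 | $8,580.34 | $129.00 | $792.00 | $7,917.34
2 | $7,917.34 | $129.00 | $805.00 | $7,241.34
3 | $7,241.34 | $129.00 | $819.00 | $6,551.34
4 | $6,551.34 | $129.00 | $836.00 | $5,844.34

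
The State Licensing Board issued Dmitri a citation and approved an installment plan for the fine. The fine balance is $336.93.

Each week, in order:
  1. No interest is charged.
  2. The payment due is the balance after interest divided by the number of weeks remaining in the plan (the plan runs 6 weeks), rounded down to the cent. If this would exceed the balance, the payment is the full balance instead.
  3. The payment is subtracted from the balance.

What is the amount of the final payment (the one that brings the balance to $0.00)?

$56.16

# | Opening | Payment | End bal
1 | $336.93 | $56.15 | $280.78
2 | $280.78 | $56.15 | $224.63
3 | $224.63 | $56.15 | $168.48
4 | $168.48 | $56.16 | $112.32
5 | $112.32 | $56.16 | $56.16
6 | $56.16 | $56.16 | $0.00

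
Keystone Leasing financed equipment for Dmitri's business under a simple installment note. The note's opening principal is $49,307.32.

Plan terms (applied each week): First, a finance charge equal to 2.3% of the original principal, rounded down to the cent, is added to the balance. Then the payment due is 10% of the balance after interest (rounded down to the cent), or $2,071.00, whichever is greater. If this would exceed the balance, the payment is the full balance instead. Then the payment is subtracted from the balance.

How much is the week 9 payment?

Week 1: opening $49,307.32; interest $1,134.06 → $50,441.38; payment $5,044.13; balance $45,397.25
Week 2: opening $45,397.25; interest $1,134.06 → $46,531.31; payment $4,653.13; balance $41,878.18
Week 3: opening $41,878.18; interest $1,134.06 → $43,012.24; payment $4,301.22; balance $38,711.02
Week 4: opening $38,711.02; interest $1,134.06 → $39,845.08; payment $3,984.50; balance $35,860.58
Week 5: opening $35,860.58; interest $1,134.06 → $36,994.64; payment $3,699.46; balance $33,295.18
Week 6: opening $33,295.18; interest $1,134.06 → $34,429.24; payment $3,442.92; balance $30,986.32
Week 7: opening $30,986.32; interest $1,134.06 → $32,120.38; payment $3,212.03; balance $28,908.35
Week 8: opening $28,908.35; interest $1,134.06 → $30,042.41; payment $3,004.24; balance $27,038.17
Week 9: opening $27,038.17; interest $1,134.06 → $28,172.23; payment $2,817.22; balance $25,355.01

$2,817.22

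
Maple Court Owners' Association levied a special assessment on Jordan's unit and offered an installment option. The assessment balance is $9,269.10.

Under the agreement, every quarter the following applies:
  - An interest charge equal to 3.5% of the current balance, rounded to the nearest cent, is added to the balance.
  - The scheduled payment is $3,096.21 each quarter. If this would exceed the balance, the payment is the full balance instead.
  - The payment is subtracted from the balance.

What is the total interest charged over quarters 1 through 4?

# | Opening | Interest | Payment | End bal
1 | $9,269.10 | $324.42 | $3,096.21 | $6,497.31
2 | $6,497.31 | $227.41 | $3,096.21 | $3,628.51
3 | $3,628.51 | $127.00 | $3,096.21 | $659.30
4 | $659.30 | $23.08 | $682.38 | $0.00
Total interest: $324.42 + $227.41 + $127.00 + $23.08 = $701.91

$701.91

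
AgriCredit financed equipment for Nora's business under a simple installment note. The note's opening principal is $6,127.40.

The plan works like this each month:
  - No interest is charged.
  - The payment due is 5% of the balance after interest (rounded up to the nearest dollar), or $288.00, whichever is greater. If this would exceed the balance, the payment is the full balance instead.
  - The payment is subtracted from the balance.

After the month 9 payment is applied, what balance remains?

Month 1: $6,127.40 − $307.00 → $5,820.40
Month 2: $5,820.40 − $292.00 → $5,528.40
Month 3: $5,528.40 − $288.00 → $5,240.40
Month 4: $5,240.40 − $288.00 → $4,952.40
Month 5: $4,952.40 − $288.00 → $4,664.40
Month 6: $4,664.40 − $288.00 → $4,376.40
Month 7: $4,376.40 − $288.00 → $4,088.40
Month 8: $4,088.40 − $288.00 → $3,800.40
Month 9: $3,800.40 − $288.00 → $3,512.40

$3,512.40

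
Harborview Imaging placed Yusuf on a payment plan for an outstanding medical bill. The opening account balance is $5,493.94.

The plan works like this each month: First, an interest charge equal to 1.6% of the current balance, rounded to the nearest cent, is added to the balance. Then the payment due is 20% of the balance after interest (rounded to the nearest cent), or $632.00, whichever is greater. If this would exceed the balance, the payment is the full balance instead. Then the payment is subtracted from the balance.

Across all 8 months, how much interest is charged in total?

$358.35

Month 1: opening $5,493.94; interest $87.90 → $5,581.84; payment $1,116.37; balance $4,465.47
Month 2: opening $4,465.47; interest $71.45 → $4,536.92; payment $907.38; balance $3,629.54
Month 3: opening $3,629.54; interest $58.07 → $3,687.61; payment $737.52; balance $2,950.09
Month 4: opening $2,950.09; interest $47.20 → $2,997.29; payment $632.00; balance $2,365.29
Month 5: opening $2,365.29; interest $37.84 → $2,403.13; payment $632.00; balance $1,771.13
Month 6: opening $1,771.13; interest $28.34 → $1,799.47; payment $632.00; balance $1,167.47
Month 7: opening $1,167.47; interest $18.68 → $1,186.15; payment $632.00; balance $554.15
Month 8: opening $554.15; interest $8.87 → $563.02; payment $563.02; balance $0.00
Total interest: $87.90 + $71.45 + $58.07 + $47.20 + $37.84 + $28.34 + $18.68 + $8.87 = $358.35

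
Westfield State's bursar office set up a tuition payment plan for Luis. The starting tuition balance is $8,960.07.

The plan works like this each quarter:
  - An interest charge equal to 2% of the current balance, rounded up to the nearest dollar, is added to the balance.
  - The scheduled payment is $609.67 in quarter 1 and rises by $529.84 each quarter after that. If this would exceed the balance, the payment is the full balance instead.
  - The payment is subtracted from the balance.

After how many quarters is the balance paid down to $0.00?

6

Quarter 1: $8,960.07 +$180.00 interest = $9,140.07; pay $609.67 → $8,530.40
Quarter 2: $8,530.40 +$171.00 interest = $8,701.40; pay $1,139.51 → $7,561.89
Quarter 3: $7,561.89 +$152.00 interest = $7,713.89; pay $1,669.35 → $6,044.54
Quarter 4: $6,044.54 +$121.00 interest = $6,165.54; pay $2,199.19 → $3,966.35
Quarter 5: $3,966.35 +$80.00 interest = $4,046.35; pay $2,729.03 → $1,317.32
Quarter 6: $1,317.32 +$27.00 interest = $1,344.32; pay $1,344.32 → $0.00
Balance reaches $0.00 in quarter 6.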